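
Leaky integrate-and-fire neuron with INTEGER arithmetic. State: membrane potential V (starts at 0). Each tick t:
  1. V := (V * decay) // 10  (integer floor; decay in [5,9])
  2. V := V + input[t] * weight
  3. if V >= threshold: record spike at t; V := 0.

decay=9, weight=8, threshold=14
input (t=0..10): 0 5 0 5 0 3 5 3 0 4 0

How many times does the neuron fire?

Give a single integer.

t=0: input=0 -> V=0
t=1: input=5 -> V=0 FIRE
t=2: input=0 -> V=0
t=3: input=5 -> V=0 FIRE
t=4: input=0 -> V=0
t=5: input=3 -> V=0 FIRE
t=6: input=5 -> V=0 FIRE
t=7: input=3 -> V=0 FIRE
t=8: input=0 -> V=0
t=9: input=4 -> V=0 FIRE
t=10: input=0 -> V=0

Answer: 6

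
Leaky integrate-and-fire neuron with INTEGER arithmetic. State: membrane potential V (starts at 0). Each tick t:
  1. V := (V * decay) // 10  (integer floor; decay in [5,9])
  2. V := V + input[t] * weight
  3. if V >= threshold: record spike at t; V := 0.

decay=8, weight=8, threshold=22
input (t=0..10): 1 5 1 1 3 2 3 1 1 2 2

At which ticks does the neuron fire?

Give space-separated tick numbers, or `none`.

Answer: 1 4 6 9

Derivation:
t=0: input=1 -> V=8
t=1: input=5 -> V=0 FIRE
t=2: input=1 -> V=8
t=3: input=1 -> V=14
t=4: input=3 -> V=0 FIRE
t=5: input=2 -> V=16
t=6: input=3 -> V=0 FIRE
t=7: input=1 -> V=8
t=8: input=1 -> V=14
t=9: input=2 -> V=0 FIRE
t=10: input=2 -> V=16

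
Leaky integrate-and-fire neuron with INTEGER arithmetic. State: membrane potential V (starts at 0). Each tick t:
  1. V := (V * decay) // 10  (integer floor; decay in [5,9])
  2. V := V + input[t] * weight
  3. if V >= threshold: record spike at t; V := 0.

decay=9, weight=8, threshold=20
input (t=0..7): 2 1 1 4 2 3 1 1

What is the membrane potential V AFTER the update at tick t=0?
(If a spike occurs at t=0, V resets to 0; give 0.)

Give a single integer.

Answer: 16

Derivation:
t=0: input=2 -> V=16
t=1: input=1 -> V=0 FIRE
t=2: input=1 -> V=8
t=3: input=4 -> V=0 FIRE
t=4: input=2 -> V=16
t=5: input=3 -> V=0 FIRE
t=6: input=1 -> V=8
t=7: input=1 -> V=15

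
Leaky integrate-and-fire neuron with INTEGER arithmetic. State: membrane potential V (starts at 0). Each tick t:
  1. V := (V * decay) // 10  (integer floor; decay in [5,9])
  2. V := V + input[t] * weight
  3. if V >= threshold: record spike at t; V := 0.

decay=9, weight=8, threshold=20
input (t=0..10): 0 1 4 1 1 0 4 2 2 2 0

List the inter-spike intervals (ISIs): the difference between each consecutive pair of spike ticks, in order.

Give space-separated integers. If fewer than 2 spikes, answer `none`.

t=0: input=0 -> V=0
t=1: input=1 -> V=8
t=2: input=4 -> V=0 FIRE
t=3: input=1 -> V=8
t=4: input=1 -> V=15
t=5: input=0 -> V=13
t=6: input=4 -> V=0 FIRE
t=7: input=2 -> V=16
t=8: input=2 -> V=0 FIRE
t=9: input=2 -> V=16
t=10: input=0 -> V=14

Answer: 4 2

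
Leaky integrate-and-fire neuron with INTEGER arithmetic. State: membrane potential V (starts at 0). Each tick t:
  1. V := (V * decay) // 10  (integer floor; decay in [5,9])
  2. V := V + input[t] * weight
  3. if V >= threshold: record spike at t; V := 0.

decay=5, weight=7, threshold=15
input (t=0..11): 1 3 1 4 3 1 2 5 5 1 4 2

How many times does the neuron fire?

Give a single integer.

Answer: 7

Derivation:
t=0: input=1 -> V=7
t=1: input=3 -> V=0 FIRE
t=2: input=1 -> V=7
t=3: input=4 -> V=0 FIRE
t=4: input=3 -> V=0 FIRE
t=5: input=1 -> V=7
t=6: input=2 -> V=0 FIRE
t=7: input=5 -> V=0 FIRE
t=8: input=5 -> V=0 FIRE
t=9: input=1 -> V=7
t=10: input=4 -> V=0 FIRE
t=11: input=2 -> V=14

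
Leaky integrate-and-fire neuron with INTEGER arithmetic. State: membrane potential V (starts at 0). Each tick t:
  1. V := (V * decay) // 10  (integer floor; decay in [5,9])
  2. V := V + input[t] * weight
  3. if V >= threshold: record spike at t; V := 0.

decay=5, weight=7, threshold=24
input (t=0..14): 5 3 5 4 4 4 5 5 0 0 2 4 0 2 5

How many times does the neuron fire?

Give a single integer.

Answer: 9

Derivation:
t=0: input=5 -> V=0 FIRE
t=1: input=3 -> V=21
t=2: input=5 -> V=0 FIRE
t=3: input=4 -> V=0 FIRE
t=4: input=4 -> V=0 FIRE
t=5: input=4 -> V=0 FIRE
t=6: input=5 -> V=0 FIRE
t=7: input=5 -> V=0 FIRE
t=8: input=0 -> V=0
t=9: input=0 -> V=0
t=10: input=2 -> V=14
t=11: input=4 -> V=0 FIRE
t=12: input=0 -> V=0
t=13: input=2 -> V=14
t=14: input=5 -> V=0 FIRE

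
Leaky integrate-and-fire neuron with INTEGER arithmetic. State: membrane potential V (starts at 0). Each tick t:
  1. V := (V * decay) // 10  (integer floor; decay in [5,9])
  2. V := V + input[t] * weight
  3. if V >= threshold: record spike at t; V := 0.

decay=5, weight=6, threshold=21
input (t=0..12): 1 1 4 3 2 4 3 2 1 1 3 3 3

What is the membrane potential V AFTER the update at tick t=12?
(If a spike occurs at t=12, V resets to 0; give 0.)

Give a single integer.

Answer: 0

Derivation:
t=0: input=1 -> V=6
t=1: input=1 -> V=9
t=2: input=4 -> V=0 FIRE
t=3: input=3 -> V=18
t=4: input=2 -> V=0 FIRE
t=5: input=4 -> V=0 FIRE
t=6: input=3 -> V=18
t=7: input=2 -> V=0 FIRE
t=8: input=1 -> V=6
t=9: input=1 -> V=9
t=10: input=3 -> V=0 FIRE
t=11: input=3 -> V=18
t=12: input=3 -> V=0 FIRE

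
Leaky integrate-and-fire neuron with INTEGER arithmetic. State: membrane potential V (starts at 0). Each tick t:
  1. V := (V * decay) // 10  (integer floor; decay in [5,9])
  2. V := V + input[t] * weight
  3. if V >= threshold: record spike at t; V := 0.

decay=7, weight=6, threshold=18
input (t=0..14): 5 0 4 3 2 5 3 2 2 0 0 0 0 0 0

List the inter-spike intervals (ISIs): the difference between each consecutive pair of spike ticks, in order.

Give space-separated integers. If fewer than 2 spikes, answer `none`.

t=0: input=5 -> V=0 FIRE
t=1: input=0 -> V=0
t=2: input=4 -> V=0 FIRE
t=3: input=3 -> V=0 FIRE
t=4: input=2 -> V=12
t=5: input=5 -> V=0 FIRE
t=6: input=3 -> V=0 FIRE
t=7: input=2 -> V=12
t=8: input=2 -> V=0 FIRE
t=9: input=0 -> V=0
t=10: input=0 -> V=0
t=11: input=0 -> V=0
t=12: input=0 -> V=0
t=13: input=0 -> V=0
t=14: input=0 -> V=0

Answer: 2 1 2 1 2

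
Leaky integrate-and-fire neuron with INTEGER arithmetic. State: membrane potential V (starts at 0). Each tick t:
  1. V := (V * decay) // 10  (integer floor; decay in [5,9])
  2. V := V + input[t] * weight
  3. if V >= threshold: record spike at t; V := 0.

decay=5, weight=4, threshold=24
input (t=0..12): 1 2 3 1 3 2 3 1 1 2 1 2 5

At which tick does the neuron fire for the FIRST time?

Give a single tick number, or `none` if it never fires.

t=0: input=1 -> V=4
t=1: input=2 -> V=10
t=2: input=3 -> V=17
t=3: input=1 -> V=12
t=4: input=3 -> V=18
t=5: input=2 -> V=17
t=6: input=3 -> V=20
t=7: input=1 -> V=14
t=8: input=1 -> V=11
t=9: input=2 -> V=13
t=10: input=1 -> V=10
t=11: input=2 -> V=13
t=12: input=5 -> V=0 FIRE

Answer: 12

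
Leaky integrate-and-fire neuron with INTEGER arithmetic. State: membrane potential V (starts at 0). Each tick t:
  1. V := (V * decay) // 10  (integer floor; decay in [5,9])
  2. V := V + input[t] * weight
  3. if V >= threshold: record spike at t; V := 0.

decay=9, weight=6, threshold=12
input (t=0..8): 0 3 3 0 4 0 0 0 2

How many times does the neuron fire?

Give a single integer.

t=0: input=0 -> V=0
t=1: input=3 -> V=0 FIRE
t=2: input=3 -> V=0 FIRE
t=3: input=0 -> V=0
t=4: input=4 -> V=0 FIRE
t=5: input=0 -> V=0
t=6: input=0 -> V=0
t=7: input=0 -> V=0
t=8: input=2 -> V=0 FIRE

Answer: 4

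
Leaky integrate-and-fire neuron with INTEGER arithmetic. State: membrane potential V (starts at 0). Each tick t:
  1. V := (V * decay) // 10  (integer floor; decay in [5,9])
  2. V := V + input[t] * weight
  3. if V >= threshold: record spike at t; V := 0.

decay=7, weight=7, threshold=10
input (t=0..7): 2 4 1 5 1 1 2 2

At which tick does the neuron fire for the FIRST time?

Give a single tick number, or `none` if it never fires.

t=0: input=2 -> V=0 FIRE
t=1: input=4 -> V=0 FIRE
t=2: input=1 -> V=7
t=3: input=5 -> V=0 FIRE
t=4: input=1 -> V=7
t=5: input=1 -> V=0 FIRE
t=6: input=2 -> V=0 FIRE
t=7: input=2 -> V=0 FIRE

Answer: 0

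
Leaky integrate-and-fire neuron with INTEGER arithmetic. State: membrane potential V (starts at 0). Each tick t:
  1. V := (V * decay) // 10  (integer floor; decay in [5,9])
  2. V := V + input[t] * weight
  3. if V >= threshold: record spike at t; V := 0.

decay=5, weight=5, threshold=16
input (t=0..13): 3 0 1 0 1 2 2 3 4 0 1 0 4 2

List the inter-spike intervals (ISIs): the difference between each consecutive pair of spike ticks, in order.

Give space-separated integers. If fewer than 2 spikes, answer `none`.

t=0: input=3 -> V=15
t=1: input=0 -> V=7
t=2: input=1 -> V=8
t=3: input=0 -> V=4
t=4: input=1 -> V=7
t=5: input=2 -> V=13
t=6: input=2 -> V=0 FIRE
t=7: input=3 -> V=15
t=8: input=4 -> V=0 FIRE
t=9: input=0 -> V=0
t=10: input=1 -> V=5
t=11: input=0 -> V=2
t=12: input=4 -> V=0 FIRE
t=13: input=2 -> V=10

Answer: 2 4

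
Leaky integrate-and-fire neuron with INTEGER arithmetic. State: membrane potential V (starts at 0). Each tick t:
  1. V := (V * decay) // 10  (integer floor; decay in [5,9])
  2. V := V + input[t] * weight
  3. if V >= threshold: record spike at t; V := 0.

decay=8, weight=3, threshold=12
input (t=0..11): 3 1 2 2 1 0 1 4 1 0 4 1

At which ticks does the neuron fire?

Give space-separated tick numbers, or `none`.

Answer: 2 7 10

Derivation:
t=0: input=3 -> V=9
t=1: input=1 -> V=10
t=2: input=2 -> V=0 FIRE
t=3: input=2 -> V=6
t=4: input=1 -> V=7
t=5: input=0 -> V=5
t=6: input=1 -> V=7
t=7: input=4 -> V=0 FIRE
t=8: input=1 -> V=3
t=9: input=0 -> V=2
t=10: input=4 -> V=0 FIRE
t=11: input=1 -> V=3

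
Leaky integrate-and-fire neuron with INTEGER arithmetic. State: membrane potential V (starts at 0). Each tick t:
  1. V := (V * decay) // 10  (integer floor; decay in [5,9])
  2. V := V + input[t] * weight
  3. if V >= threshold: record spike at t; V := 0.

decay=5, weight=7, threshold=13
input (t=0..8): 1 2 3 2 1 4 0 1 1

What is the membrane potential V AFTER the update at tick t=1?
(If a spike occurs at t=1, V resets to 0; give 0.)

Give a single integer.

Answer: 0

Derivation:
t=0: input=1 -> V=7
t=1: input=2 -> V=0 FIRE
t=2: input=3 -> V=0 FIRE
t=3: input=2 -> V=0 FIRE
t=4: input=1 -> V=7
t=5: input=4 -> V=0 FIRE
t=6: input=0 -> V=0
t=7: input=1 -> V=7
t=8: input=1 -> V=10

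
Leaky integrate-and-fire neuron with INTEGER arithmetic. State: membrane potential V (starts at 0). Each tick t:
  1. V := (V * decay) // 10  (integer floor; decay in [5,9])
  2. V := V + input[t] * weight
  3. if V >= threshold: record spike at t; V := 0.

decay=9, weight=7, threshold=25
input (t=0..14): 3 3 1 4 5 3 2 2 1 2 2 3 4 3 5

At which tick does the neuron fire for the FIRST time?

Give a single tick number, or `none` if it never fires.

t=0: input=3 -> V=21
t=1: input=3 -> V=0 FIRE
t=2: input=1 -> V=7
t=3: input=4 -> V=0 FIRE
t=4: input=5 -> V=0 FIRE
t=5: input=3 -> V=21
t=6: input=2 -> V=0 FIRE
t=7: input=2 -> V=14
t=8: input=1 -> V=19
t=9: input=2 -> V=0 FIRE
t=10: input=2 -> V=14
t=11: input=3 -> V=0 FIRE
t=12: input=4 -> V=0 FIRE
t=13: input=3 -> V=21
t=14: input=5 -> V=0 FIRE

Answer: 1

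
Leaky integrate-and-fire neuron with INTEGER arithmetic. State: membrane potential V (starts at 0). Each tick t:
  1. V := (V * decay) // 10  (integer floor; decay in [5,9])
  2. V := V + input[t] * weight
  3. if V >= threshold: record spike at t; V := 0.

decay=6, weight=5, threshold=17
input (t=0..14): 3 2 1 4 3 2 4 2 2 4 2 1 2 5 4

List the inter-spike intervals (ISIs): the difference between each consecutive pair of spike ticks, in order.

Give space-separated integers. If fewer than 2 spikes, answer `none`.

t=0: input=3 -> V=15
t=1: input=2 -> V=0 FIRE
t=2: input=1 -> V=5
t=3: input=4 -> V=0 FIRE
t=4: input=3 -> V=15
t=5: input=2 -> V=0 FIRE
t=6: input=4 -> V=0 FIRE
t=7: input=2 -> V=10
t=8: input=2 -> V=16
t=9: input=4 -> V=0 FIRE
t=10: input=2 -> V=10
t=11: input=1 -> V=11
t=12: input=2 -> V=16
t=13: input=5 -> V=0 FIRE
t=14: input=4 -> V=0 FIRE

Answer: 2 2 1 3 4 1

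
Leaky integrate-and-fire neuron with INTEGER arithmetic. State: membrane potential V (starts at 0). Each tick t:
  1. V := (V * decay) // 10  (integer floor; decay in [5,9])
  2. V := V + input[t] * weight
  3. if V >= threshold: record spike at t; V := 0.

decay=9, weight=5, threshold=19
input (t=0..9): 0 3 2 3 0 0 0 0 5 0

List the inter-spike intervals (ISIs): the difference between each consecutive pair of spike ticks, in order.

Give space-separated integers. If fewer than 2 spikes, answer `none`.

t=0: input=0 -> V=0
t=1: input=3 -> V=15
t=2: input=2 -> V=0 FIRE
t=3: input=3 -> V=15
t=4: input=0 -> V=13
t=5: input=0 -> V=11
t=6: input=0 -> V=9
t=7: input=0 -> V=8
t=8: input=5 -> V=0 FIRE
t=9: input=0 -> V=0

Answer: 6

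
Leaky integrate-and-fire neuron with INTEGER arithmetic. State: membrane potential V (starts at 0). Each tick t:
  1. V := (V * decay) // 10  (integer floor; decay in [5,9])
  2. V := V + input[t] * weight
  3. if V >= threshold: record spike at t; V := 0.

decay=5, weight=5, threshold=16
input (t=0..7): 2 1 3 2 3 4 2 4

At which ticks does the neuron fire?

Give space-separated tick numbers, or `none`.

t=0: input=2 -> V=10
t=1: input=1 -> V=10
t=2: input=3 -> V=0 FIRE
t=3: input=2 -> V=10
t=4: input=3 -> V=0 FIRE
t=5: input=4 -> V=0 FIRE
t=6: input=2 -> V=10
t=7: input=4 -> V=0 FIRE

Answer: 2 4 5 7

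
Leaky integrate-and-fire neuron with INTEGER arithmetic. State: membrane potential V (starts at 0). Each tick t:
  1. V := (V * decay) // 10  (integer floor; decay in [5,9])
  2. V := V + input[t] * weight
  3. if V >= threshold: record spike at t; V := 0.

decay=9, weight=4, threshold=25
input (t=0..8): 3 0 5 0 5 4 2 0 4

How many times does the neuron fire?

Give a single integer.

t=0: input=3 -> V=12
t=1: input=0 -> V=10
t=2: input=5 -> V=0 FIRE
t=3: input=0 -> V=0
t=4: input=5 -> V=20
t=5: input=4 -> V=0 FIRE
t=6: input=2 -> V=8
t=7: input=0 -> V=7
t=8: input=4 -> V=22

Answer: 2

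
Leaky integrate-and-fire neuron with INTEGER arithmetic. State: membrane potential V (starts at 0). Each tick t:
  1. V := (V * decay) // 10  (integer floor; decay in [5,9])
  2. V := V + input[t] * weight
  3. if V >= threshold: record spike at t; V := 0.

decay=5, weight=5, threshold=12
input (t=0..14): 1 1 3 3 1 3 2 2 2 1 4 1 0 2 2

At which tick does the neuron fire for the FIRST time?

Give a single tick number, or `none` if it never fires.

Answer: 2

Derivation:
t=0: input=1 -> V=5
t=1: input=1 -> V=7
t=2: input=3 -> V=0 FIRE
t=3: input=3 -> V=0 FIRE
t=4: input=1 -> V=5
t=5: input=3 -> V=0 FIRE
t=6: input=2 -> V=10
t=7: input=2 -> V=0 FIRE
t=8: input=2 -> V=10
t=9: input=1 -> V=10
t=10: input=4 -> V=0 FIRE
t=11: input=1 -> V=5
t=12: input=0 -> V=2
t=13: input=2 -> V=11
t=14: input=2 -> V=0 FIRE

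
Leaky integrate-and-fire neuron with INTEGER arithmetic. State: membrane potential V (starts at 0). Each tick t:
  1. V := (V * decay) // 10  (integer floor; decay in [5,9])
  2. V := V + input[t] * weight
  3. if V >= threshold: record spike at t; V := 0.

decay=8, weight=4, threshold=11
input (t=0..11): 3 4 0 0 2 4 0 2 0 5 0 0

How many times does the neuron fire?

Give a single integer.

t=0: input=3 -> V=0 FIRE
t=1: input=4 -> V=0 FIRE
t=2: input=0 -> V=0
t=3: input=0 -> V=0
t=4: input=2 -> V=8
t=5: input=4 -> V=0 FIRE
t=6: input=0 -> V=0
t=7: input=2 -> V=8
t=8: input=0 -> V=6
t=9: input=5 -> V=0 FIRE
t=10: input=0 -> V=0
t=11: input=0 -> V=0

Answer: 4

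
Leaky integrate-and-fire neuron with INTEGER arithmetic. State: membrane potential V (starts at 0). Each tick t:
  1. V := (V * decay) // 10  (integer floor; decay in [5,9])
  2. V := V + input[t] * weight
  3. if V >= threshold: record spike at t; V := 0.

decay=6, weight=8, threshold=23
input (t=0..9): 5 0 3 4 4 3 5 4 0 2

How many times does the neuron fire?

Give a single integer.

Answer: 7

Derivation:
t=0: input=5 -> V=0 FIRE
t=1: input=0 -> V=0
t=2: input=3 -> V=0 FIRE
t=3: input=4 -> V=0 FIRE
t=4: input=4 -> V=0 FIRE
t=5: input=3 -> V=0 FIRE
t=6: input=5 -> V=0 FIRE
t=7: input=4 -> V=0 FIRE
t=8: input=0 -> V=0
t=9: input=2 -> V=16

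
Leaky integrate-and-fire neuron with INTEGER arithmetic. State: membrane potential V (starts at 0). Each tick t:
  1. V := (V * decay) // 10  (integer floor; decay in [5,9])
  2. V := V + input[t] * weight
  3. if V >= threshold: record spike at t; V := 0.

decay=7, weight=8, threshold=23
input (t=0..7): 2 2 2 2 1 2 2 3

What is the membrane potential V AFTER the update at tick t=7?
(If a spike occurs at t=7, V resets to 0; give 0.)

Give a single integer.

Answer: 0

Derivation:
t=0: input=2 -> V=16
t=1: input=2 -> V=0 FIRE
t=2: input=2 -> V=16
t=3: input=2 -> V=0 FIRE
t=4: input=1 -> V=8
t=5: input=2 -> V=21
t=6: input=2 -> V=0 FIRE
t=7: input=3 -> V=0 FIRE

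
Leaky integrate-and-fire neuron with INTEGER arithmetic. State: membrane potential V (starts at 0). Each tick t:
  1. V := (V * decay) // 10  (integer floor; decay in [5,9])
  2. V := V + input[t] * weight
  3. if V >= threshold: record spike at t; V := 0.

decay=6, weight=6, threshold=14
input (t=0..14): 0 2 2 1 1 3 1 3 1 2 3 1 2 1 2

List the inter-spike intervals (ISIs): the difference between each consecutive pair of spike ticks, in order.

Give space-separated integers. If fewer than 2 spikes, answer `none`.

t=0: input=0 -> V=0
t=1: input=2 -> V=12
t=2: input=2 -> V=0 FIRE
t=3: input=1 -> V=6
t=4: input=1 -> V=9
t=5: input=3 -> V=0 FIRE
t=6: input=1 -> V=6
t=7: input=3 -> V=0 FIRE
t=8: input=1 -> V=6
t=9: input=2 -> V=0 FIRE
t=10: input=3 -> V=0 FIRE
t=11: input=1 -> V=6
t=12: input=2 -> V=0 FIRE
t=13: input=1 -> V=6
t=14: input=2 -> V=0 FIRE

Answer: 3 2 2 1 2 2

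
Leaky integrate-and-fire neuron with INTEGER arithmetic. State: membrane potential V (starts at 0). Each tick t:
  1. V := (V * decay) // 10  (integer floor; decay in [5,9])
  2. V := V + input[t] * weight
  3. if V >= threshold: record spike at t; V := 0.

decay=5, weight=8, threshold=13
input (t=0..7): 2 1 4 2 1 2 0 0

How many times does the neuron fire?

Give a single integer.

Answer: 4

Derivation:
t=0: input=2 -> V=0 FIRE
t=1: input=1 -> V=8
t=2: input=4 -> V=0 FIRE
t=3: input=2 -> V=0 FIRE
t=4: input=1 -> V=8
t=5: input=2 -> V=0 FIRE
t=6: input=0 -> V=0
t=7: input=0 -> V=0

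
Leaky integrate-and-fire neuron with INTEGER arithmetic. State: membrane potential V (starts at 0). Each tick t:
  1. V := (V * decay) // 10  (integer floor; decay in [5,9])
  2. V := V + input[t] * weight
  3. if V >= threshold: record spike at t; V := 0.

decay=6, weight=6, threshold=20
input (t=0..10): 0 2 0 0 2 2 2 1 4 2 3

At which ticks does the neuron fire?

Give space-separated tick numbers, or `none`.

t=0: input=0 -> V=0
t=1: input=2 -> V=12
t=2: input=0 -> V=7
t=3: input=0 -> V=4
t=4: input=2 -> V=14
t=5: input=2 -> V=0 FIRE
t=6: input=2 -> V=12
t=7: input=1 -> V=13
t=8: input=4 -> V=0 FIRE
t=9: input=2 -> V=12
t=10: input=3 -> V=0 FIRE

Answer: 5 8 10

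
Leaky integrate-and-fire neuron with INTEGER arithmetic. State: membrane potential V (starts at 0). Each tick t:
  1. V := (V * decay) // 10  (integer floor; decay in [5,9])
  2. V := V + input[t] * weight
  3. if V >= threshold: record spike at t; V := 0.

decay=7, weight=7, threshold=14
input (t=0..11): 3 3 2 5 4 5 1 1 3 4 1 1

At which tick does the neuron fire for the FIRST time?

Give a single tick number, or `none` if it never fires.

Answer: 0

Derivation:
t=0: input=3 -> V=0 FIRE
t=1: input=3 -> V=0 FIRE
t=2: input=2 -> V=0 FIRE
t=3: input=5 -> V=0 FIRE
t=4: input=4 -> V=0 FIRE
t=5: input=5 -> V=0 FIRE
t=6: input=1 -> V=7
t=7: input=1 -> V=11
t=8: input=3 -> V=0 FIRE
t=9: input=4 -> V=0 FIRE
t=10: input=1 -> V=7
t=11: input=1 -> V=11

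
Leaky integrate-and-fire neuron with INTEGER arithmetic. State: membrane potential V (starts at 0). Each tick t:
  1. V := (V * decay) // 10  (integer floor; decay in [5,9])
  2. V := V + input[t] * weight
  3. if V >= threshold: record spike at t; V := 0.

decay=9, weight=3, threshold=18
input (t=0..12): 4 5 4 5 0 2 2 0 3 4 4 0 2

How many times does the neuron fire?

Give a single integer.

t=0: input=4 -> V=12
t=1: input=5 -> V=0 FIRE
t=2: input=4 -> V=12
t=3: input=5 -> V=0 FIRE
t=4: input=0 -> V=0
t=5: input=2 -> V=6
t=6: input=2 -> V=11
t=7: input=0 -> V=9
t=8: input=3 -> V=17
t=9: input=4 -> V=0 FIRE
t=10: input=4 -> V=12
t=11: input=0 -> V=10
t=12: input=2 -> V=15

Answer: 3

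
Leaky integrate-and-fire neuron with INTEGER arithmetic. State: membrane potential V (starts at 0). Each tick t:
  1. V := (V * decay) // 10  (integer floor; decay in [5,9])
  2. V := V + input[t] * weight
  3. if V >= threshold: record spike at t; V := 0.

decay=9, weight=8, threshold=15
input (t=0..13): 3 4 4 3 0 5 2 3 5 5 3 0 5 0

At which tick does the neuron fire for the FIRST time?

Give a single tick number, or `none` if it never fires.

Answer: 0

Derivation:
t=0: input=3 -> V=0 FIRE
t=1: input=4 -> V=0 FIRE
t=2: input=4 -> V=0 FIRE
t=3: input=3 -> V=0 FIRE
t=4: input=0 -> V=0
t=5: input=5 -> V=0 FIRE
t=6: input=2 -> V=0 FIRE
t=7: input=3 -> V=0 FIRE
t=8: input=5 -> V=0 FIRE
t=9: input=5 -> V=0 FIRE
t=10: input=3 -> V=0 FIRE
t=11: input=0 -> V=0
t=12: input=5 -> V=0 FIRE
t=13: input=0 -> V=0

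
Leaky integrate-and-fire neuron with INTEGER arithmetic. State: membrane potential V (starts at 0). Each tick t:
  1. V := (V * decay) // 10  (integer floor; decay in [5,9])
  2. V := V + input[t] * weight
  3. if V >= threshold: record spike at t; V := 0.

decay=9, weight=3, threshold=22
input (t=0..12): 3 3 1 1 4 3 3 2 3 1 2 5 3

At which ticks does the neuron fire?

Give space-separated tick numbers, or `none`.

t=0: input=3 -> V=9
t=1: input=3 -> V=17
t=2: input=1 -> V=18
t=3: input=1 -> V=19
t=4: input=4 -> V=0 FIRE
t=5: input=3 -> V=9
t=6: input=3 -> V=17
t=7: input=2 -> V=21
t=8: input=3 -> V=0 FIRE
t=9: input=1 -> V=3
t=10: input=2 -> V=8
t=11: input=5 -> V=0 FIRE
t=12: input=3 -> V=9

Answer: 4 8 11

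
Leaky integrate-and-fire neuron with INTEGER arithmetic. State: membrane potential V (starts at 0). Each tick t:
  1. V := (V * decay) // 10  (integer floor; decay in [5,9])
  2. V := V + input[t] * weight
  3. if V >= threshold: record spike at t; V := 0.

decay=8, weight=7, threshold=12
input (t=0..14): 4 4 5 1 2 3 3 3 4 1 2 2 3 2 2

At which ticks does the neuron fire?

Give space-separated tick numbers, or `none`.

Answer: 0 1 2 4 5 6 7 8 10 11 12 13 14

Derivation:
t=0: input=4 -> V=0 FIRE
t=1: input=4 -> V=0 FIRE
t=2: input=5 -> V=0 FIRE
t=3: input=1 -> V=7
t=4: input=2 -> V=0 FIRE
t=5: input=3 -> V=0 FIRE
t=6: input=3 -> V=0 FIRE
t=7: input=3 -> V=0 FIRE
t=8: input=4 -> V=0 FIRE
t=9: input=1 -> V=7
t=10: input=2 -> V=0 FIRE
t=11: input=2 -> V=0 FIRE
t=12: input=3 -> V=0 FIRE
t=13: input=2 -> V=0 FIRE
t=14: input=2 -> V=0 FIRE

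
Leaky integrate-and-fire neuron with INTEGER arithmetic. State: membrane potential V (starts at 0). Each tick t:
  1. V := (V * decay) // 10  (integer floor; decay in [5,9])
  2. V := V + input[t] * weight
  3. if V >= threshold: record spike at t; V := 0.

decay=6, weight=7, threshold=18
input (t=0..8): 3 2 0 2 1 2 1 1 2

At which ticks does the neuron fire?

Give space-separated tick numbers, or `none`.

t=0: input=3 -> V=0 FIRE
t=1: input=2 -> V=14
t=2: input=0 -> V=8
t=3: input=2 -> V=0 FIRE
t=4: input=1 -> V=7
t=5: input=2 -> V=0 FIRE
t=6: input=1 -> V=7
t=7: input=1 -> V=11
t=8: input=2 -> V=0 FIRE

Answer: 0 3 5 8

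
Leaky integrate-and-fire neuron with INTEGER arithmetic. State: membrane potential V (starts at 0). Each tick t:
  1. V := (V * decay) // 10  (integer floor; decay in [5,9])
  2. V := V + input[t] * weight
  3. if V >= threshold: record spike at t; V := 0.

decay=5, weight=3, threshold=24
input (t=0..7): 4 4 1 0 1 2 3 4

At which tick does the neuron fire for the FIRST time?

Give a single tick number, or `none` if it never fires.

Answer: none

Derivation:
t=0: input=4 -> V=12
t=1: input=4 -> V=18
t=2: input=1 -> V=12
t=3: input=0 -> V=6
t=4: input=1 -> V=6
t=5: input=2 -> V=9
t=6: input=3 -> V=13
t=7: input=4 -> V=18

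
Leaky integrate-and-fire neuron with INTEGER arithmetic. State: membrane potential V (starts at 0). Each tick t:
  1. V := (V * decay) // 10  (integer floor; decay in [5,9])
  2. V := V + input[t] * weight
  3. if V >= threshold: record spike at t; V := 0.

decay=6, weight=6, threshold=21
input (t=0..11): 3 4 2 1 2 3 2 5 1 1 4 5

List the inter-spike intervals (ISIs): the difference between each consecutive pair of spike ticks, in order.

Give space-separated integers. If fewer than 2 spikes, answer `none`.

t=0: input=3 -> V=18
t=1: input=4 -> V=0 FIRE
t=2: input=2 -> V=12
t=3: input=1 -> V=13
t=4: input=2 -> V=19
t=5: input=3 -> V=0 FIRE
t=6: input=2 -> V=12
t=7: input=5 -> V=0 FIRE
t=8: input=1 -> V=6
t=9: input=1 -> V=9
t=10: input=4 -> V=0 FIRE
t=11: input=5 -> V=0 FIRE

Answer: 4 2 3 1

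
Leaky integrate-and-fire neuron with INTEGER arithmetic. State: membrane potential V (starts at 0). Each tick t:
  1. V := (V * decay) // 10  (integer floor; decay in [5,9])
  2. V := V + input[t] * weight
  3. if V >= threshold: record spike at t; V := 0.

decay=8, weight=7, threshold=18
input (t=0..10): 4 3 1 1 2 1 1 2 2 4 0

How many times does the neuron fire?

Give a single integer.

Answer: 5

Derivation:
t=0: input=4 -> V=0 FIRE
t=1: input=3 -> V=0 FIRE
t=2: input=1 -> V=7
t=3: input=1 -> V=12
t=4: input=2 -> V=0 FIRE
t=5: input=1 -> V=7
t=6: input=1 -> V=12
t=7: input=2 -> V=0 FIRE
t=8: input=2 -> V=14
t=9: input=4 -> V=0 FIRE
t=10: input=0 -> V=0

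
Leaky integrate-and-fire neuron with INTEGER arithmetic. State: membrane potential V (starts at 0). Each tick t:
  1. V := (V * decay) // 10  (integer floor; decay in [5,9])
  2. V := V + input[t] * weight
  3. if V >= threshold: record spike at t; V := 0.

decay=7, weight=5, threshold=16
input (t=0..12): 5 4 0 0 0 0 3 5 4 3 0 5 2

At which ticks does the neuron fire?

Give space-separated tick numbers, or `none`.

t=0: input=5 -> V=0 FIRE
t=1: input=4 -> V=0 FIRE
t=2: input=0 -> V=0
t=3: input=0 -> V=0
t=4: input=0 -> V=0
t=5: input=0 -> V=0
t=6: input=3 -> V=15
t=7: input=5 -> V=0 FIRE
t=8: input=4 -> V=0 FIRE
t=9: input=3 -> V=15
t=10: input=0 -> V=10
t=11: input=5 -> V=0 FIRE
t=12: input=2 -> V=10

Answer: 0 1 7 8 11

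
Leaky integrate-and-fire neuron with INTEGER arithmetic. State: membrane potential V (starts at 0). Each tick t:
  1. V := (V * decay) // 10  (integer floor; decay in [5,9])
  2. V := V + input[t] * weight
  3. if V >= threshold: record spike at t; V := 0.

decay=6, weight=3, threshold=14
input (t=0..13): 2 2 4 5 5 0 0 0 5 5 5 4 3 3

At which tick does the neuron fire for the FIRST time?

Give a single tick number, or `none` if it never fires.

t=0: input=2 -> V=6
t=1: input=2 -> V=9
t=2: input=4 -> V=0 FIRE
t=3: input=5 -> V=0 FIRE
t=4: input=5 -> V=0 FIRE
t=5: input=0 -> V=0
t=6: input=0 -> V=0
t=7: input=0 -> V=0
t=8: input=5 -> V=0 FIRE
t=9: input=5 -> V=0 FIRE
t=10: input=5 -> V=0 FIRE
t=11: input=4 -> V=12
t=12: input=3 -> V=0 FIRE
t=13: input=3 -> V=9

Answer: 2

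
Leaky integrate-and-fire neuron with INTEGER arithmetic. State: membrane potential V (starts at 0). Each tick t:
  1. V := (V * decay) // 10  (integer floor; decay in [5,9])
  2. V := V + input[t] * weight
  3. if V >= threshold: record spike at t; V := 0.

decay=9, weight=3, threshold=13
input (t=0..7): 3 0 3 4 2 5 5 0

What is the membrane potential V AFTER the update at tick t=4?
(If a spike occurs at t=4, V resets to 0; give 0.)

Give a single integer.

t=0: input=3 -> V=9
t=1: input=0 -> V=8
t=2: input=3 -> V=0 FIRE
t=3: input=4 -> V=12
t=4: input=2 -> V=0 FIRE
t=5: input=5 -> V=0 FIRE
t=6: input=5 -> V=0 FIRE
t=7: input=0 -> V=0

Answer: 0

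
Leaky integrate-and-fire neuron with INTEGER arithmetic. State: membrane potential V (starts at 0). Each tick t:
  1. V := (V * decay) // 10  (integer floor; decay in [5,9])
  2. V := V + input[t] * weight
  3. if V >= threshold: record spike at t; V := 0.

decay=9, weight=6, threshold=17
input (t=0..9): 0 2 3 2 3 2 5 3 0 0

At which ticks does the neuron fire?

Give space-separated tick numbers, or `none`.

Answer: 2 4 6 7

Derivation:
t=0: input=0 -> V=0
t=1: input=2 -> V=12
t=2: input=3 -> V=0 FIRE
t=3: input=2 -> V=12
t=4: input=3 -> V=0 FIRE
t=5: input=2 -> V=12
t=6: input=5 -> V=0 FIRE
t=7: input=3 -> V=0 FIRE
t=8: input=0 -> V=0
t=9: input=0 -> V=0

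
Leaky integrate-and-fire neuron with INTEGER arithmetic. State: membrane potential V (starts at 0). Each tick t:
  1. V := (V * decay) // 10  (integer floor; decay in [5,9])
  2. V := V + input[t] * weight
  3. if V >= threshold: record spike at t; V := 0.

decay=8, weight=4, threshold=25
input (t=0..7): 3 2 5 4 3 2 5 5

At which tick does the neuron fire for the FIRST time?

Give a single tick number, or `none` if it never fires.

t=0: input=3 -> V=12
t=1: input=2 -> V=17
t=2: input=5 -> V=0 FIRE
t=3: input=4 -> V=16
t=4: input=3 -> V=24
t=5: input=2 -> V=0 FIRE
t=6: input=5 -> V=20
t=7: input=5 -> V=0 FIRE

Answer: 2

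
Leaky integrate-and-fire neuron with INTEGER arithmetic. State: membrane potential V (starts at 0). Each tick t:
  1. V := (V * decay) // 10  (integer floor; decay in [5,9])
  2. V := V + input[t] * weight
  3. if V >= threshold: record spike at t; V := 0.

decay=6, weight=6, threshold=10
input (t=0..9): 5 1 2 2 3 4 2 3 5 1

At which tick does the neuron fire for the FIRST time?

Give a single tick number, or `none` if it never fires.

t=0: input=5 -> V=0 FIRE
t=1: input=1 -> V=6
t=2: input=2 -> V=0 FIRE
t=3: input=2 -> V=0 FIRE
t=4: input=3 -> V=0 FIRE
t=5: input=4 -> V=0 FIRE
t=6: input=2 -> V=0 FIRE
t=7: input=3 -> V=0 FIRE
t=8: input=5 -> V=0 FIRE
t=9: input=1 -> V=6

Answer: 0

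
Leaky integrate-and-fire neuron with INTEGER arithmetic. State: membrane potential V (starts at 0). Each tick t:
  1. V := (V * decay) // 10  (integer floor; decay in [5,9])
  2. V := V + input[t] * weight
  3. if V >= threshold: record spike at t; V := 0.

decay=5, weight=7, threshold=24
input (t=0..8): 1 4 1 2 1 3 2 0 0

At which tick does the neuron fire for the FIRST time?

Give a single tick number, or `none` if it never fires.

Answer: 1

Derivation:
t=0: input=1 -> V=7
t=1: input=4 -> V=0 FIRE
t=2: input=1 -> V=7
t=3: input=2 -> V=17
t=4: input=1 -> V=15
t=5: input=3 -> V=0 FIRE
t=6: input=2 -> V=14
t=7: input=0 -> V=7
t=8: input=0 -> V=3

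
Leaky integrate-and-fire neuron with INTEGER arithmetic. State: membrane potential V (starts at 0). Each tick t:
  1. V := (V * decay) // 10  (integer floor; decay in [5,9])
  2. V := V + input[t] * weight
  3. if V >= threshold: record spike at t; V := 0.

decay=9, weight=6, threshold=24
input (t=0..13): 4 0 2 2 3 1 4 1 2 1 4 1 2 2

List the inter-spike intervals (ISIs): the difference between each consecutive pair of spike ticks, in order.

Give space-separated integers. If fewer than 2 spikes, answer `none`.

Answer: 4 2 4 3

Derivation:
t=0: input=4 -> V=0 FIRE
t=1: input=0 -> V=0
t=2: input=2 -> V=12
t=3: input=2 -> V=22
t=4: input=3 -> V=0 FIRE
t=5: input=1 -> V=6
t=6: input=4 -> V=0 FIRE
t=7: input=1 -> V=6
t=8: input=2 -> V=17
t=9: input=1 -> V=21
t=10: input=4 -> V=0 FIRE
t=11: input=1 -> V=6
t=12: input=2 -> V=17
t=13: input=2 -> V=0 FIRE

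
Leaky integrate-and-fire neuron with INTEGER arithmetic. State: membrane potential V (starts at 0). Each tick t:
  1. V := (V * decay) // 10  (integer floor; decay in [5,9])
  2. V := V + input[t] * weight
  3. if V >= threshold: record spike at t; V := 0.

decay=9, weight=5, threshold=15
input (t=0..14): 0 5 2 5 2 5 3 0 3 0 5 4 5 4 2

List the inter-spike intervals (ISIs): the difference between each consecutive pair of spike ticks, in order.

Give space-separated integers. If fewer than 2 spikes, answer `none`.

t=0: input=0 -> V=0
t=1: input=5 -> V=0 FIRE
t=2: input=2 -> V=10
t=3: input=5 -> V=0 FIRE
t=4: input=2 -> V=10
t=5: input=5 -> V=0 FIRE
t=6: input=3 -> V=0 FIRE
t=7: input=0 -> V=0
t=8: input=3 -> V=0 FIRE
t=9: input=0 -> V=0
t=10: input=5 -> V=0 FIRE
t=11: input=4 -> V=0 FIRE
t=12: input=5 -> V=0 FIRE
t=13: input=4 -> V=0 FIRE
t=14: input=2 -> V=10

Answer: 2 2 1 2 2 1 1 1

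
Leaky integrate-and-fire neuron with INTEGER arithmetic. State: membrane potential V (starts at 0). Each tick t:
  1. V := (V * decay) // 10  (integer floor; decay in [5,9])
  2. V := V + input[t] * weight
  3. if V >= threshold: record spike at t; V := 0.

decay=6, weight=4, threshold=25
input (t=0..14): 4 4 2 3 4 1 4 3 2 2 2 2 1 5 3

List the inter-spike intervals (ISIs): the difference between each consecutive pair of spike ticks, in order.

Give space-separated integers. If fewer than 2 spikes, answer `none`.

t=0: input=4 -> V=16
t=1: input=4 -> V=0 FIRE
t=2: input=2 -> V=8
t=3: input=3 -> V=16
t=4: input=4 -> V=0 FIRE
t=5: input=1 -> V=4
t=6: input=4 -> V=18
t=7: input=3 -> V=22
t=8: input=2 -> V=21
t=9: input=2 -> V=20
t=10: input=2 -> V=20
t=11: input=2 -> V=20
t=12: input=1 -> V=16
t=13: input=5 -> V=0 FIRE
t=14: input=3 -> V=12

Answer: 3 9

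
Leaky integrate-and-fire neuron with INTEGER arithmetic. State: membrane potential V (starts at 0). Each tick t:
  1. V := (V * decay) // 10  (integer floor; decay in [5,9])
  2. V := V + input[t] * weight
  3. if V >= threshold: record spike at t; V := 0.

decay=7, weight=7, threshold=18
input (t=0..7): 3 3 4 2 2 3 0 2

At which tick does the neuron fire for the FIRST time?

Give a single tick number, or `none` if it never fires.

Answer: 0

Derivation:
t=0: input=3 -> V=0 FIRE
t=1: input=3 -> V=0 FIRE
t=2: input=4 -> V=0 FIRE
t=3: input=2 -> V=14
t=4: input=2 -> V=0 FIRE
t=5: input=3 -> V=0 FIRE
t=6: input=0 -> V=0
t=7: input=2 -> V=14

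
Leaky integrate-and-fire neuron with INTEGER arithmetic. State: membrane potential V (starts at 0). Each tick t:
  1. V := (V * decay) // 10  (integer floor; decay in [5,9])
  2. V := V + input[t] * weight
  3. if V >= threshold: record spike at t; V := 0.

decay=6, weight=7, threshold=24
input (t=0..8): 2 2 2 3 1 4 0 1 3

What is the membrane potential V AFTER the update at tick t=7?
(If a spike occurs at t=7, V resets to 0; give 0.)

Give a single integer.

t=0: input=2 -> V=14
t=1: input=2 -> V=22
t=2: input=2 -> V=0 FIRE
t=3: input=3 -> V=21
t=4: input=1 -> V=19
t=5: input=4 -> V=0 FIRE
t=6: input=0 -> V=0
t=7: input=1 -> V=7
t=8: input=3 -> V=0 FIRE

Answer: 7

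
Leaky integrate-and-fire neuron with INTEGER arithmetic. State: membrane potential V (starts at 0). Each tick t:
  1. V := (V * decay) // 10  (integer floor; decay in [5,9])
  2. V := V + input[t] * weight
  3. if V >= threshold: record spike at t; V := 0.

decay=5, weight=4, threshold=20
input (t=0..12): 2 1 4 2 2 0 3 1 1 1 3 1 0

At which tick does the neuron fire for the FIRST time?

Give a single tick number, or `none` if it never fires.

Answer: 2

Derivation:
t=0: input=2 -> V=8
t=1: input=1 -> V=8
t=2: input=4 -> V=0 FIRE
t=3: input=2 -> V=8
t=4: input=2 -> V=12
t=5: input=0 -> V=6
t=6: input=3 -> V=15
t=7: input=1 -> V=11
t=8: input=1 -> V=9
t=9: input=1 -> V=8
t=10: input=3 -> V=16
t=11: input=1 -> V=12
t=12: input=0 -> V=6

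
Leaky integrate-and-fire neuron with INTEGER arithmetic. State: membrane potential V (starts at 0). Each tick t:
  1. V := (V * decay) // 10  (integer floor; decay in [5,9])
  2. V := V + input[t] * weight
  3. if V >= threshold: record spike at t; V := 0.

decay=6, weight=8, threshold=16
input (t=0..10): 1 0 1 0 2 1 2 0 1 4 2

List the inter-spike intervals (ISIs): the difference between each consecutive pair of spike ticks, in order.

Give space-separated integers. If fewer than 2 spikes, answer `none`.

t=0: input=1 -> V=8
t=1: input=0 -> V=4
t=2: input=1 -> V=10
t=3: input=0 -> V=6
t=4: input=2 -> V=0 FIRE
t=5: input=1 -> V=8
t=6: input=2 -> V=0 FIRE
t=7: input=0 -> V=0
t=8: input=1 -> V=8
t=9: input=4 -> V=0 FIRE
t=10: input=2 -> V=0 FIRE

Answer: 2 3 1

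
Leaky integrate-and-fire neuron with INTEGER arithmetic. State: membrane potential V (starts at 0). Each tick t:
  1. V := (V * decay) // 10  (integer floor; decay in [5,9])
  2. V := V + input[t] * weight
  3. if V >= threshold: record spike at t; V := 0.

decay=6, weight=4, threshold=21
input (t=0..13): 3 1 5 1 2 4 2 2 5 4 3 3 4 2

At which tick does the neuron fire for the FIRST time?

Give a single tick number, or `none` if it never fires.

t=0: input=3 -> V=12
t=1: input=1 -> V=11
t=2: input=5 -> V=0 FIRE
t=3: input=1 -> V=4
t=4: input=2 -> V=10
t=5: input=4 -> V=0 FIRE
t=6: input=2 -> V=8
t=7: input=2 -> V=12
t=8: input=5 -> V=0 FIRE
t=9: input=4 -> V=16
t=10: input=3 -> V=0 FIRE
t=11: input=3 -> V=12
t=12: input=4 -> V=0 FIRE
t=13: input=2 -> V=8

Answer: 2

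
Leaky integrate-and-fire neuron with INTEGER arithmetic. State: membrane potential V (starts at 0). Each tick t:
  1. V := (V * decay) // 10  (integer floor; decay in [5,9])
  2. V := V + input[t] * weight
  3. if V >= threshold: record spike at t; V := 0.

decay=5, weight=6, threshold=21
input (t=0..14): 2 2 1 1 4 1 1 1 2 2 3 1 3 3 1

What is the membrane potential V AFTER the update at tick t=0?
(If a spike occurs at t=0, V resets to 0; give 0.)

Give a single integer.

Answer: 12

Derivation:
t=0: input=2 -> V=12
t=1: input=2 -> V=18
t=2: input=1 -> V=15
t=3: input=1 -> V=13
t=4: input=4 -> V=0 FIRE
t=5: input=1 -> V=6
t=6: input=1 -> V=9
t=7: input=1 -> V=10
t=8: input=2 -> V=17
t=9: input=2 -> V=20
t=10: input=3 -> V=0 FIRE
t=11: input=1 -> V=6
t=12: input=3 -> V=0 FIRE
t=13: input=3 -> V=18
t=14: input=1 -> V=15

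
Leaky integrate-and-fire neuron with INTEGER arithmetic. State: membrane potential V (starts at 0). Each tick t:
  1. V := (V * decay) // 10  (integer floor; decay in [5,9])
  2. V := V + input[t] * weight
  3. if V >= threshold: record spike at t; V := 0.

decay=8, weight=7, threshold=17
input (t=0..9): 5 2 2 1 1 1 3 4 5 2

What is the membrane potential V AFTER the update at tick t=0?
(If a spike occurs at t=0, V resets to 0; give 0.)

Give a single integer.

Answer: 0

Derivation:
t=0: input=5 -> V=0 FIRE
t=1: input=2 -> V=14
t=2: input=2 -> V=0 FIRE
t=3: input=1 -> V=7
t=4: input=1 -> V=12
t=5: input=1 -> V=16
t=6: input=3 -> V=0 FIRE
t=7: input=4 -> V=0 FIRE
t=8: input=5 -> V=0 FIRE
t=9: input=2 -> V=14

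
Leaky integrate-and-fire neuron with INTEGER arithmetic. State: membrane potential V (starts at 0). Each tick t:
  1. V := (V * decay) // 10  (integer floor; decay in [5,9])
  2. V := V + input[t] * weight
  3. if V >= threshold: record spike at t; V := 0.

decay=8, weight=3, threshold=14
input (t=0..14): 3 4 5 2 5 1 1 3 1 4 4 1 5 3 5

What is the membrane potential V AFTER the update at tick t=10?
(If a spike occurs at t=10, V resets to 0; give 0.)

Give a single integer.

t=0: input=3 -> V=9
t=1: input=4 -> V=0 FIRE
t=2: input=5 -> V=0 FIRE
t=3: input=2 -> V=6
t=4: input=5 -> V=0 FIRE
t=5: input=1 -> V=3
t=6: input=1 -> V=5
t=7: input=3 -> V=13
t=8: input=1 -> V=13
t=9: input=4 -> V=0 FIRE
t=10: input=4 -> V=12
t=11: input=1 -> V=12
t=12: input=5 -> V=0 FIRE
t=13: input=3 -> V=9
t=14: input=5 -> V=0 FIRE

Answer: 12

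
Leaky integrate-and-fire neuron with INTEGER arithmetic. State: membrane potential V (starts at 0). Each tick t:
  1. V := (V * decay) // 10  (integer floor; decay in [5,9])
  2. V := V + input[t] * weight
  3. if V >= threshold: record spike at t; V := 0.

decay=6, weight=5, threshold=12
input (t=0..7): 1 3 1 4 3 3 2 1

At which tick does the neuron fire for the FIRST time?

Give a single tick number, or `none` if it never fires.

Answer: 1

Derivation:
t=0: input=1 -> V=5
t=1: input=3 -> V=0 FIRE
t=2: input=1 -> V=5
t=3: input=4 -> V=0 FIRE
t=4: input=3 -> V=0 FIRE
t=5: input=3 -> V=0 FIRE
t=6: input=2 -> V=10
t=7: input=1 -> V=11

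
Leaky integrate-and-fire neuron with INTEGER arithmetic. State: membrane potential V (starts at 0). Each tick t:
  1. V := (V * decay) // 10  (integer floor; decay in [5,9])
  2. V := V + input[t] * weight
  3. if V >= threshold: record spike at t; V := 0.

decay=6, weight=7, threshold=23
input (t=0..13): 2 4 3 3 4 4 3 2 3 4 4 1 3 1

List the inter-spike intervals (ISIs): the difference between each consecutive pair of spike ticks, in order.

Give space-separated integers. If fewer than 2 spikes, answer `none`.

t=0: input=2 -> V=14
t=1: input=4 -> V=0 FIRE
t=2: input=3 -> V=21
t=3: input=3 -> V=0 FIRE
t=4: input=4 -> V=0 FIRE
t=5: input=4 -> V=0 FIRE
t=6: input=3 -> V=21
t=7: input=2 -> V=0 FIRE
t=8: input=3 -> V=21
t=9: input=4 -> V=0 FIRE
t=10: input=4 -> V=0 FIRE
t=11: input=1 -> V=7
t=12: input=3 -> V=0 FIRE
t=13: input=1 -> V=7

Answer: 2 1 1 2 2 1 2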